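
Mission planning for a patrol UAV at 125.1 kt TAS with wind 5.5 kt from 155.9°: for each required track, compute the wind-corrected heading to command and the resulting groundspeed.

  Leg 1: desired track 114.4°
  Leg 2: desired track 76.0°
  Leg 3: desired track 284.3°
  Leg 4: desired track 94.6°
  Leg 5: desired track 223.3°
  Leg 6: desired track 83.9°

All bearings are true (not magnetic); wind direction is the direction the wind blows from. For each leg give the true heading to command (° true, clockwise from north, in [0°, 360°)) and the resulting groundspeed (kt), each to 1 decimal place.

Leg 1: heading=116.1°, groundspeed=120.9 kt
Leg 2: heading=78.5°, groundspeed=124.0 kt
Leg 3: heading=282.3°, groundspeed=128.4 kt
Leg 4: heading=96.8°, groundspeed=122.4 kt
Leg 5: heading=221.0°, groundspeed=122.9 kt
Leg 6: heading=86.3°, groundspeed=123.3 kt

Leg 1: desired track 114.4°; wind correction +1.7° → command heading 116.1°, groundspeed 120.9 kt
Leg 2: desired track 76.0°; wind correction +2.5° → command heading 78.5°, groundspeed 124.0 kt
Leg 3: desired track 284.3°; wind correction -2.0° → command heading 282.3°, groundspeed 128.4 kt
Leg 4: desired track 94.6°; wind correction +2.2° → command heading 96.8°, groundspeed 122.4 kt
Leg 5: desired track 223.3°; wind correction -2.3° → command heading 221.0°, groundspeed 122.9 kt
Leg 6: desired track 83.9°; wind correction +2.4° → command heading 86.3°, groundspeed 123.3 kt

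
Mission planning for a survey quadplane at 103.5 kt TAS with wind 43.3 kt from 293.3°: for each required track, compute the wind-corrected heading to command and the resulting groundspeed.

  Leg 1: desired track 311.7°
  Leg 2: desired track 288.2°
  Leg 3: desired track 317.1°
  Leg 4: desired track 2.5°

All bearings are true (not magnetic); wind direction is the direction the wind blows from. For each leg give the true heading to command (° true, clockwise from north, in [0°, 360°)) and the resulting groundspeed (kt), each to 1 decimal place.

Leg 1: heading=304.1°, groundspeed=61.5 kt
Leg 2: heading=290.3°, groundspeed=60.3 kt
Leg 3: heading=307.4°, groundspeed=62.4 kt
Leg 4: heading=339.5°, groundspeed=79.9 kt

Leg 1: desired track 311.7°; wind correction -7.6° → command heading 304.1°, groundspeed 61.5 kt
Leg 2: desired track 288.2°; wind correction +2.1° → command heading 290.3°, groundspeed 60.3 kt
Leg 3: desired track 317.1°; wind correction -9.7° → command heading 307.4°, groundspeed 62.4 kt
Leg 4: desired track 2.5°; wind correction -23.0° → command heading 339.5°, groundspeed 79.9 kt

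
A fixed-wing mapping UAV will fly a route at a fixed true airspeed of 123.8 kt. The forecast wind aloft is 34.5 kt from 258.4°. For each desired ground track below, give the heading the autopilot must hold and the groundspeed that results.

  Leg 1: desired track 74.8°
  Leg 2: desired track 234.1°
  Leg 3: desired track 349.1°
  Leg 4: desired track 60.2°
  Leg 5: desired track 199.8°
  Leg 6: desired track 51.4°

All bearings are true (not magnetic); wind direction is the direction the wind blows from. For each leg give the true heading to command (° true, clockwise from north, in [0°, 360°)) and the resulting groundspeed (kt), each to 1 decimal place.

Leg 1: desired track 74.8°; wind correction -1.0° → command heading 73.8°, groundspeed 158.2 kt
Leg 2: desired track 234.1°; wind correction +6.6° → command heading 240.7°, groundspeed 91.5 kt
Leg 3: desired track 349.1°; wind correction -16.2° → command heading 332.9°, groundspeed 119.3 kt
Leg 4: desired track 60.2°; wind correction -5.0° → command heading 55.2°, groundspeed 156.1 kt
Leg 5: desired track 199.8°; wind correction +13.8° → command heading 213.6°, groundspeed 102.3 kt
Leg 6: desired track 51.4°; wind correction -7.3° → command heading 44.1°, groundspeed 153.5 kt

Leg 1: heading=73.8°, groundspeed=158.2 kt
Leg 2: heading=240.7°, groundspeed=91.5 kt
Leg 3: heading=332.9°, groundspeed=119.3 kt
Leg 4: heading=55.2°, groundspeed=156.1 kt
Leg 5: heading=213.6°, groundspeed=102.3 kt
Leg 6: heading=44.1°, groundspeed=153.5 kt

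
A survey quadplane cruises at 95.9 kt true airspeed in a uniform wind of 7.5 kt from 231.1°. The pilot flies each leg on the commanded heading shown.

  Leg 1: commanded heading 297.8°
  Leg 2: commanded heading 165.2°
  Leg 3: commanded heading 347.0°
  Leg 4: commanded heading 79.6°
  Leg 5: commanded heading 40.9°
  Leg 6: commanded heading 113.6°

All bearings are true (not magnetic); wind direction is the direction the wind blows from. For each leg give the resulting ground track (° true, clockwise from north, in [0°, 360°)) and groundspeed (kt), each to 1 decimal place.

Leg 1: heading 297.8°; drift +4.2° → track 302.0°, groundspeed 93.2 kt
Leg 2: heading 165.2°; drift -4.2° → track 161.0°, groundspeed 93.1 kt
Leg 3: heading 347.0°; drift +3.9° → track 350.9°, groundspeed 99.4 kt
Leg 4: heading 79.6°; drift -2.0° → track 77.6°, groundspeed 102.6 kt
Leg 5: heading 40.9°; drift +0.7° → track 41.6°, groundspeed 103.3 kt
Leg 6: heading 113.6°; drift -3.8° → track 109.8°, groundspeed 99.6 kt

Leg 1: track=302.0°, groundspeed=93.2 kt
Leg 2: track=161.0°, groundspeed=93.1 kt
Leg 3: track=350.9°, groundspeed=99.4 kt
Leg 4: track=77.6°, groundspeed=102.6 kt
Leg 5: track=41.6°, groundspeed=103.3 kt
Leg 6: track=109.8°, groundspeed=99.6 kt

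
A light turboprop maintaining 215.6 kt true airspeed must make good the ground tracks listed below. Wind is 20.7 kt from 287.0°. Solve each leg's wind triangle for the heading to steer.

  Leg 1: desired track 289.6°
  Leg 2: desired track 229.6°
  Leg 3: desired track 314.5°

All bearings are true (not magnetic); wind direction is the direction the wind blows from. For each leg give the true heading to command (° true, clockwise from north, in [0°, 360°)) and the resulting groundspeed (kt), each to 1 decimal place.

Leg 1: heading=289.4°, groundspeed=194.9 kt
Leg 2: heading=234.2°, groundspeed=203.7 kt
Leg 3: heading=312.0°, groundspeed=197.0 kt

Leg 1: desired track 289.6°; wind correction -0.2° → command heading 289.4°, groundspeed 194.9 kt
Leg 2: desired track 229.6°; wind correction +4.6° → command heading 234.2°, groundspeed 203.7 kt
Leg 3: desired track 314.5°; wind correction -2.5° → command heading 312.0°, groundspeed 197.0 kt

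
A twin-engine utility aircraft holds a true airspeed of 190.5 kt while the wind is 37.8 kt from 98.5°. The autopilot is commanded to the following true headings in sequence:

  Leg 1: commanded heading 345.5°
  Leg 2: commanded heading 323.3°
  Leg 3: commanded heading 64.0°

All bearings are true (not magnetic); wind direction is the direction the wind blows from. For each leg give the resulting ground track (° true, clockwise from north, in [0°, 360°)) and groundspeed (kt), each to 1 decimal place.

Leg 1: heading 345.5°; drift -9.6° → track 335.9°, groundspeed 208.2 kt
Leg 2: heading 323.3°; drift -7.0° → track 316.3°, groundspeed 218.9 kt
Leg 3: heading 64.0°; drift -7.7° → track 56.3°, groundspeed 160.8 kt

Leg 1: track=335.9°, groundspeed=208.2 kt
Leg 2: track=316.3°, groundspeed=218.9 kt
Leg 3: track=56.3°, groundspeed=160.8 kt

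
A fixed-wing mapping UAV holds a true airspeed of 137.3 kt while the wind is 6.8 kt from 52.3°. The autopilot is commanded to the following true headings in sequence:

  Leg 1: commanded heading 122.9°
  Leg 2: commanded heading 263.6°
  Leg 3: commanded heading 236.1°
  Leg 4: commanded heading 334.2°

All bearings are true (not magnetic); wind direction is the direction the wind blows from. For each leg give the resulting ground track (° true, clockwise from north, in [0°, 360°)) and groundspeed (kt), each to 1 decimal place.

Leg 1: heading 122.9°; drift +2.7° → track 125.6°, groundspeed 135.2 kt
Leg 2: heading 263.6°; drift -1.4° → track 262.2°, groundspeed 143.2 kt
Leg 3: heading 236.1°; drift -0.2° → track 235.9°, groundspeed 144.1 kt
Leg 4: heading 334.2°; drift -2.8° → track 331.4°, groundspeed 136.1 kt

Leg 1: track=125.6°, groundspeed=135.2 kt
Leg 2: track=262.2°, groundspeed=143.2 kt
Leg 3: track=235.9°, groundspeed=144.1 kt
Leg 4: track=331.4°, groundspeed=136.1 kt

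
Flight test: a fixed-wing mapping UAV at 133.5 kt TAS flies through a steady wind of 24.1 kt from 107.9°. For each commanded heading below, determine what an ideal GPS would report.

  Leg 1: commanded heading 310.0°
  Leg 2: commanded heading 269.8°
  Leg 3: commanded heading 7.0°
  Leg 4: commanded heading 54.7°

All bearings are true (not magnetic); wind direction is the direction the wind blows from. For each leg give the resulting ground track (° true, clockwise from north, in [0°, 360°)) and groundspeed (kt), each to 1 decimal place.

Leg 1: heading 310.0°; drift -3.3° → track 306.7°, groundspeed 156.1 kt
Leg 2: heading 269.8°; drift +2.7° → track 272.5°, groundspeed 156.6 kt
Leg 3: heading 7.0°; drift -9.7° → track 357.3°, groundspeed 140.1 kt
Leg 4: heading 54.7°; drift -9.2° → track 45.5°, groundspeed 120.6 kt

Leg 1: track=306.7°, groundspeed=156.1 kt
Leg 2: track=272.5°, groundspeed=156.6 kt
Leg 3: track=357.3°, groundspeed=140.1 kt
Leg 4: track=45.5°, groundspeed=120.6 kt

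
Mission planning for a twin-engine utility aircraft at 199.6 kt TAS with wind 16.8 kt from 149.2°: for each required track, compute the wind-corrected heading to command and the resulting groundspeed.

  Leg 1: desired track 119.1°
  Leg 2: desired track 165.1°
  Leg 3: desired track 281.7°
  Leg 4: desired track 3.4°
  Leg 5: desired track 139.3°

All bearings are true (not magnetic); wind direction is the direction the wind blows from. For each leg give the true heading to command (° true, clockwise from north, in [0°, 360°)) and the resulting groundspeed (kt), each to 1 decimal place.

Leg 1: heading=121.5°, groundspeed=184.9 kt
Leg 2: heading=163.8°, groundspeed=183.4 kt
Leg 3: heading=278.1°, groundspeed=210.6 kt
Leg 4: heading=6.1°, groundspeed=213.3 kt
Leg 5: heading=140.1°, groundspeed=183.0 kt

Leg 1: desired track 119.1°; wind correction +2.4° → command heading 121.5°, groundspeed 184.9 kt
Leg 2: desired track 165.1°; wind correction -1.3° → command heading 163.8°, groundspeed 183.4 kt
Leg 3: desired track 281.7°; wind correction -3.6° → command heading 278.1°, groundspeed 210.6 kt
Leg 4: desired track 3.4°; wind correction +2.7° → command heading 6.1°, groundspeed 213.3 kt
Leg 5: desired track 139.3°; wind correction +0.8° → command heading 140.1°, groundspeed 183.0 kt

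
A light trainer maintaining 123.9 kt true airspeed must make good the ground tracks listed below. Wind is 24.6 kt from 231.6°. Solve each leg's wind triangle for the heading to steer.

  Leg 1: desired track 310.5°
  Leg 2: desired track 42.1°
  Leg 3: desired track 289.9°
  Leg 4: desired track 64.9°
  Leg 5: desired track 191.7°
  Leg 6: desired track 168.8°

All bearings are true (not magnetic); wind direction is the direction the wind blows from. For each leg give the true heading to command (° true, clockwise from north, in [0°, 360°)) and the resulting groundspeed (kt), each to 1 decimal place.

Leg 1: heading=299.3°, groundspeed=116.8 kt
Leg 2: heading=40.2°, groundspeed=148.1 kt
Leg 3: heading=280.2°, groundspeed=109.2 kt
Leg 4: heading=67.5°, groundspeed=147.7 kt
Leg 5: heading=199.0°, groundspeed=104.0 kt
Leg 6: heading=179.0°, groundspeed=110.7 kt

Leg 1: desired track 310.5°; wind correction -11.2° → command heading 299.3°, groundspeed 116.8 kt
Leg 2: desired track 42.1°; wind correction -1.9° → command heading 40.2°, groundspeed 148.1 kt
Leg 3: desired track 289.9°; wind correction -9.7° → command heading 280.2°, groundspeed 109.2 kt
Leg 4: desired track 64.9°; wind correction +2.6° → command heading 67.5°, groundspeed 147.7 kt
Leg 5: desired track 191.7°; wind correction +7.3° → command heading 199.0°, groundspeed 104.0 kt
Leg 6: desired track 168.8°; wind correction +10.2° → command heading 179.0°, groundspeed 110.7 kt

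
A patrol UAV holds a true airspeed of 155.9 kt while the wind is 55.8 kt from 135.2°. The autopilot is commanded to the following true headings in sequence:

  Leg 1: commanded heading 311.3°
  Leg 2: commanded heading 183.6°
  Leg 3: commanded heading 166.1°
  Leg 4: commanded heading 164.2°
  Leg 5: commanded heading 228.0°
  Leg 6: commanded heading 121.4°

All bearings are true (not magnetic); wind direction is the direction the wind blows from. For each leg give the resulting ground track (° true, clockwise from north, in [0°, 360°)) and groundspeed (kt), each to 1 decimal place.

Leg 1: track=312.3°, groundspeed=211.6 kt
Leg 2: track=202.9°, groundspeed=126.0 kt
Leg 3: track=181.0°, groundspeed=111.8 kt
Leg 4: track=178.4°, groundspeed=110.5 kt
Leg 5: track=247.4°, groundspeed=168.1 kt
Leg 6: track=113.9°, groundspeed=102.6 kt

Leg 1: heading 311.3°; drift +1.0° → track 312.3°, groundspeed 211.6 kt
Leg 2: heading 183.6°; drift +19.3° → track 202.9°, groundspeed 126.0 kt
Leg 3: heading 166.1°; drift +14.9° → track 181.0°, groundspeed 111.8 kt
Leg 4: heading 164.2°; drift +14.2° → track 178.4°, groundspeed 110.5 kt
Leg 5: heading 228.0°; drift +19.4° → track 247.4°, groundspeed 168.1 kt
Leg 6: heading 121.4°; drift -7.5° → track 113.9°, groundspeed 102.6 kt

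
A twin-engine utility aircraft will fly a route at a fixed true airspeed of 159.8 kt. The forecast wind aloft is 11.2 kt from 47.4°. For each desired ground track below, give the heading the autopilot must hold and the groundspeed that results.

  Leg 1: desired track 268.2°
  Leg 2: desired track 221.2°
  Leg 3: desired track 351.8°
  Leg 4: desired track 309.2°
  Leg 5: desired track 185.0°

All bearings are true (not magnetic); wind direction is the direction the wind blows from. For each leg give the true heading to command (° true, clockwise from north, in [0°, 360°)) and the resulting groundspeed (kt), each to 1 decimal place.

Leg 1: desired track 268.2°; wind correction +2.6° → command heading 270.8°, groundspeed 168.1 kt
Leg 2: desired track 221.2°; wind correction -0.4° → command heading 220.8°, groundspeed 170.9 kt
Leg 3: desired track 351.8°; wind correction +3.3° → command heading 355.1°, groundspeed 153.2 kt
Leg 4: desired track 309.2°; wind correction +4.0° → command heading 313.2°, groundspeed 161.0 kt
Leg 5: desired track 185.0°; wind correction -2.7° → command heading 182.3°, groundspeed 167.9 kt

Leg 1: heading=270.8°, groundspeed=168.1 kt
Leg 2: heading=220.8°, groundspeed=170.9 kt
Leg 3: heading=355.1°, groundspeed=153.2 kt
Leg 4: heading=313.2°, groundspeed=161.0 kt
Leg 5: heading=182.3°, groundspeed=167.9 kt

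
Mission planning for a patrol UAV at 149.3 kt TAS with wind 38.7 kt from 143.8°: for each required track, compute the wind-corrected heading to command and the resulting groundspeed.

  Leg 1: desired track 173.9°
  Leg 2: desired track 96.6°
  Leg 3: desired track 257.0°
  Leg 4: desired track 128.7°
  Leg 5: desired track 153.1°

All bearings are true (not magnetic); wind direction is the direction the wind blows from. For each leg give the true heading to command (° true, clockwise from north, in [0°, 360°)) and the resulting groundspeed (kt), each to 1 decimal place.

Leg 1: heading=166.4°, groundspeed=114.6 kt
Leg 2: heading=107.6°, groundspeed=120.3 kt
Leg 3: heading=243.2°, groundspeed=160.2 kt
Leg 4: heading=132.6°, groundspeed=111.6 kt
Leg 5: heading=150.7°, groundspeed=111.0 kt

Leg 1: desired track 173.9°; wind correction -7.5° → command heading 166.4°, groundspeed 114.6 kt
Leg 2: desired track 96.6°; wind correction +11.0° → command heading 107.6°, groundspeed 120.3 kt
Leg 3: desired track 257.0°; wind correction -13.8° → command heading 243.2°, groundspeed 160.2 kt
Leg 4: desired track 128.7°; wind correction +3.9° → command heading 132.6°, groundspeed 111.6 kt
Leg 5: desired track 153.1°; wind correction -2.4° → command heading 150.7°, groundspeed 111.0 kt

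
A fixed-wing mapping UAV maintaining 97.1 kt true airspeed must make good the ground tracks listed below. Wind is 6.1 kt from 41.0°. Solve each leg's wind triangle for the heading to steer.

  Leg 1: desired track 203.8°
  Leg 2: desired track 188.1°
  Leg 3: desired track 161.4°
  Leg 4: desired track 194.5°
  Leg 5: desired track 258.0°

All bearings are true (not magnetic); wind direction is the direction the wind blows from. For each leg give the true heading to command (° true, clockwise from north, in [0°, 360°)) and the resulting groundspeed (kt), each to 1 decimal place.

Leg 1: desired track 203.8°; wind correction -1.1° → command heading 202.7°, groundspeed 102.9 kt
Leg 2: desired track 188.1°; wind correction -2.0° → command heading 186.1°, groundspeed 102.2 kt
Leg 3: desired track 161.4°; wind correction -3.1° → command heading 158.3°, groundspeed 100.0 kt
Leg 4: desired track 194.5°; wind correction -1.6° → command heading 192.9°, groundspeed 102.5 kt
Leg 5: desired track 258.0°; wind correction +2.2° → command heading 260.2°, groundspeed 101.9 kt

Leg 1: heading=202.7°, groundspeed=102.9 kt
Leg 2: heading=186.1°, groundspeed=102.2 kt
Leg 3: heading=158.3°, groundspeed=100.0 kt
Leg 4: heading=192.9°, groundspeed=102.5 kt
Leg 5: heading=260.2°, groundspeed=101.9 kt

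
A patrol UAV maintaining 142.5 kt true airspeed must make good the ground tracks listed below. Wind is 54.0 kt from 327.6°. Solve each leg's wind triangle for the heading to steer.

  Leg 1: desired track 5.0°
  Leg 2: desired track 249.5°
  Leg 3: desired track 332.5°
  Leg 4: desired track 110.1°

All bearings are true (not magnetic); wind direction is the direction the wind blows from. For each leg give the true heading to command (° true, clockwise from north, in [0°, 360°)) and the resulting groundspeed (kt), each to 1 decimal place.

Leg 1: desired track 5.0°; wind correction -13.3° → command heading 351.7°, groundspeed 95.8 kt
Leg 2: desired track 249.5°; wind correction +21.8° → command heading 271.3°, groundspeed 121.2 kt
Leg 3: desired track 332.5°; wind correction -1.9° → command heading 330.6°, groundspeed 88.6 kt
Leg 4: desired track 110.1°; wind correction -13.3° → command heading 96.8°, groundspeed 181.5 kt

Leg 1: heading=351.7°, groundspeed=95.8 kt
Leg 2: heading=271.3°, groundspeed=121.2 kt
Leg 3: heading=330.6°, groundspeed=88.6 kt
Leg 4: heading=96.8°, groundspeed=181.5 kt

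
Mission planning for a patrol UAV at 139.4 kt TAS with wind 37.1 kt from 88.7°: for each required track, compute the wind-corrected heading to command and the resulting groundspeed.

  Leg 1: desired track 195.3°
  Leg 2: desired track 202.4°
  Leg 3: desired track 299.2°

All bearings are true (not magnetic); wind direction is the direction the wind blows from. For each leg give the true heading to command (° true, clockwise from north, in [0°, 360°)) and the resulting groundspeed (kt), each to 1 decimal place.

Leg 1: heading=180.5°, groundspeed=145.4 kt
Leg 2: heading=188.3°, groundspeed=150.1 kt
Leg 3: heading=307.0°, groundspeed=170.1 kt

Leg 1: desired track 195.3°; wind correction -14.8° → command heading 180.5°, groundspeed 145.4 kt
Leg 2: desired track 202.4°; wind correction -14.1° → command heading 188.3°, groundspeed 150.1 kt
Leg 3: desired track 299.2°; wind correction +7.8° → command heading 307.0°, groundspeed 170.1 kt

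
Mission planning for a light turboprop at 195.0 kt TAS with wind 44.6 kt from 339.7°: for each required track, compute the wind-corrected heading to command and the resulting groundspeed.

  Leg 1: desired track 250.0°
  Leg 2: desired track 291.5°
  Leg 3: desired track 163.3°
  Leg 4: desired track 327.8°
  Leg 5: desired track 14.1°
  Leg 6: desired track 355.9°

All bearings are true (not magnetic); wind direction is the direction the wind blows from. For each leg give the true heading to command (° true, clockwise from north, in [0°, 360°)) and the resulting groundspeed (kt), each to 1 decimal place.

Leg 1: desired track 250.0°; wind correction +13.2° → command heading 263.2°, groundspeed 189.6 kt
Leg 2: desired track 291.5°; wind correction +9.8° → command heading 301.3°, groundspeed 162.4 kt
Leg 3: desired track 163.3°; wind correction +0.8° → command heading 164.1°, groundspeed 239.5 kt
Leg 4: desired track 327.8°; wind correction +2.7° → command heading 330.5°, groundspeed 151.1 kt
Leg 5: desired track 14.1°; wind correction -7.4° → command heading 6.7°, groundspeed 156.6 kt
Leg 6: desired track 355.9°; wind correction -3.7° → command heading 352.2°, groundspeed 151.8 kt

Leg 1: heading=263.2°, groundspeed=189.6 kt
Leg 2: heading=301.3°, groundspeed=162.4 kt
Leg 3: heading=164.1°, groundspeed=239.5 kt
Leg 4: heading=330.5°, groundspeed=151.1 kt
Leg 5: heading=6.7°, groundspeed=156.6 kt
Leg 6: heading=352.2°, groundspeed=151.8 kt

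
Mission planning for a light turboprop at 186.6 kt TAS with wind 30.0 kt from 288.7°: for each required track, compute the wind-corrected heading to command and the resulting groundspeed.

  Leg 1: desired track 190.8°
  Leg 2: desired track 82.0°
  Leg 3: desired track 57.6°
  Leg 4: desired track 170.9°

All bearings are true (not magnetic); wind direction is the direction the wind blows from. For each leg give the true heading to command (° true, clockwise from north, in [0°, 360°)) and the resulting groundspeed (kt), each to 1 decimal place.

Leg 1: desired track 190.8°; wind correction +9.2° → command heading 200.0°, groundspeed 188.3 kt
Leg 2: desired track 82.0°; wind correction -4.1° → command heading 77.9°, groundspeed 212.9 kt
Leg 3: desired track 57.6°; wind correction -7.2° → command heading 50.4°, groundspeed 204.0 kt
Leg 4: desired track 170.9°; wind correction +8.2° → command heading 179.1°, groundspeed 198.7 kt

Leg 1: heading=200.0°, groundspeed=188.3 kt
Leg 2: heading=77.9°, groundspeed=212.9 kt
Leg 3: heading=50.4°, groundspeed=204.0 kt
Leg 4: heading=179.1°, groundspeed=198.7 kt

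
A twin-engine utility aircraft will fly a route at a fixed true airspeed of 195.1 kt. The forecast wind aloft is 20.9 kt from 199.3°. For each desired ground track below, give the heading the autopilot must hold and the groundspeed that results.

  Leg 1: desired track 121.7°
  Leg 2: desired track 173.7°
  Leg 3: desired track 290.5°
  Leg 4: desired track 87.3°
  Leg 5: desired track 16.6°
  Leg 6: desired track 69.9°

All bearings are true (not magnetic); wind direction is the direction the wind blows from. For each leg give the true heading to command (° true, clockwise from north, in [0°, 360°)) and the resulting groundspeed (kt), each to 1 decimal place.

Leg 1: heading=127.7°, groundspeed=189.5 kt
Leg 2: heading=176.4°, groundspeed=176.0 kt
Leg 3: heading=284.4°, groundspeed=194.4 kt
Leg 4: heading=93.0°, groundspeed=202.0 kt
Leg 5: heading=16.3°, groundspeed=216.0 kt
Leg 6: heading=74.6°, groundspeed=207.7 kt

Leg 1: desired track 121.7°; wind correction +6.0° → command heading 127.7°, groundspeed 189.5 kt
Leg 2: desired track 173.7°; wind correction +2.7° → command heading 176.4°, groundspeed 176.0 kt
Leg 3: desired track 290.5°; wind correction -6.1° → command heading 284.4°, groundspeed 194.4 kt
Leg 4: desired track 87.3°; wind correction +5.7° → command heading 93.0°, groundspeed 202.0 kt
Leg 5: desired track 16.6°; wind correction -0.3° → command heading 16.3°, groundspeed 216.0 kt
Leg 6: desired track 69.9°; wind correction +4.7° → command heading 74.6°, groundspeed 207.7 kt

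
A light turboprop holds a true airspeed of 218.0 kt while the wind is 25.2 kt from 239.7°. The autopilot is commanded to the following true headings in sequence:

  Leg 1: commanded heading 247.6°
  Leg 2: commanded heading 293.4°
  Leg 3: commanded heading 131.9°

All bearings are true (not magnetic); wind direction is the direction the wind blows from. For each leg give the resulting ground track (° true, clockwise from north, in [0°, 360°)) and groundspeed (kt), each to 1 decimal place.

Leg 1: heading 247.6°; drift +1.0° → track 248.6°, groundspeed 193.1 kt
Leg 2: heading 293.4°; drift +5.7° → track 299.1°, groundspeed 204.1 kt
Leg 3: heading 131.9°; drift -6.1° → track 125.8°, groundspeed 227.0 kt

Leg 1: track=248.6°, groundspeed=193.1 kt
Leg 2: track=299.1°, groundspeed=204.1 kt
Leg 3: track=125.8°, groundspeed=227.0 kt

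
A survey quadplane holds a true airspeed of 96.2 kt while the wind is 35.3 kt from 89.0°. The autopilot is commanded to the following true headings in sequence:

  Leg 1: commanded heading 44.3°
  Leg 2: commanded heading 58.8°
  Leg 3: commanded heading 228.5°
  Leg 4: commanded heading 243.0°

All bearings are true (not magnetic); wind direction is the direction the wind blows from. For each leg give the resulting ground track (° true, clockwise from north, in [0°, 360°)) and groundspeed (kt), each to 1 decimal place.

Leg 1: track=25.1°, groundspeed=75.3 kt
Leg 2: track=43.7°, groundspeed=68.0 kt
Leg 3: track=239.1°, groundspeed=125.2 kt
Leg 4: track=249.9°, groundspeed=128.9 kt

Leg 1: heading 44.3°; drift -19.2° → track 25.1°, groundspeed 75.3 kt
Leg 2: heading 58.8°; drift -15.1° → track 43.7°, groundspeed 68.0 kt
Leg 3: heading 228.5°; drift +10.6° → track 239.1°, groundspeed 125.2 kt
Leg 4: heading 243.0°; drift +6.9° → track 249.9°, groundspeed 128.9 kt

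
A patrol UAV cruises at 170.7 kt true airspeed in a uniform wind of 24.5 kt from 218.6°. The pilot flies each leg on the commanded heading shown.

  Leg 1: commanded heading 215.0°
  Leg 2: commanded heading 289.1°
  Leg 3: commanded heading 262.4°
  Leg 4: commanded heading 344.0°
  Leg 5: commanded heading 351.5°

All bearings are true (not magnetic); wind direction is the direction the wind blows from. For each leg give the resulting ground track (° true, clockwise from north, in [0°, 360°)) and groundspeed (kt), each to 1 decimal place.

Leg 1: track=214.4°, groundspeed=146.3 kt
Leg 2: track=297.2°, groundspeed=164.2 kt
Leg 3: track=268.7°, groundspeed=154.0 kt
Leg 4: track=350.2°, groundspeed=186.0 kt
Leg 5: track=357.0°, groundspeed=188.2 kt

Leg 1: heading 215.0°; drift -0.6° → track 214.4°, groundspeed 146.3 kt
Leg 2: heading 289.1°; drift +8.1° → track 297.2°, groundspeed 164.2 kt
Leg 3: heading 262.4°; drift +6.3° → track 268.7°, groundspeed 154.0 kt
Leg 4: heading 344.0°; drift +6.2° → track 350.2°, groundspeed 186.0 kt
Leg 5: heading 351.5°; drift +5.5° → track 357.0°, groundspeed 188.2 kt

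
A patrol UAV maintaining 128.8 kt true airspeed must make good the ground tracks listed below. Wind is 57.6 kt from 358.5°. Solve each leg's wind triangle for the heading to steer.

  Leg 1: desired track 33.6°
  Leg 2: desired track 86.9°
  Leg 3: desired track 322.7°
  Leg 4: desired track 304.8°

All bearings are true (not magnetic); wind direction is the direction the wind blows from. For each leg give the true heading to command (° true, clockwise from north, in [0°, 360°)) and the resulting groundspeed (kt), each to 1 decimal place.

Leg 1: heading=18.7°, groundspeed=77.3 kt
Leg 2: heading=60.3°, groundspeed=113.6 kt
Leg 3: heading=337.9°, groundspeed=77.6 kt
Leg 4: heading=325.9°, groundspeed=86.0 kt

Leg 1: desired track 33.6°; wind correction -14.9° → command heading 18.7°, groundspeed 77.3 kt
Leg 2: desired track 86.9°; wind correction -26.6° → command heading 60.3°, groundspeed 113.6 kt
Leg 3: desired track 322.7°; wind correction +15.2° → command heading 337.9°, groundspeed 77.6 kt
Leg 4: desired track 304.8°; wind correction +21.1° → command heading 325.9°, groundspeed 86.0 kt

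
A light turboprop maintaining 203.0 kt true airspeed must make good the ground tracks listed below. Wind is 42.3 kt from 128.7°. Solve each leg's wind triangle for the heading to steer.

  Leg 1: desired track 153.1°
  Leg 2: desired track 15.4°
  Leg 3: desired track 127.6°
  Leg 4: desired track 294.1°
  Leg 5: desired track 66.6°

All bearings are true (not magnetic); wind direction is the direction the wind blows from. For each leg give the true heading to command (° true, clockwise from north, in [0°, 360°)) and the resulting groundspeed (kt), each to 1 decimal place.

Leg 1: desired track 153.1°; wind correction -4.9° → command heading 148.2°, groundspeed 163.7 kt
Leg 2: desired track 15.4°; wind correction +11.0° → command heading 26.4°, groundspeed 216.0 kt
Leg 3: desired track 127.6°; wind correction +0.2° → command heading 127.8°, groundspeed 160.7 kt
Leg 4: desired track 294.1°; wind correction -3.0° → command heading 291.1°, groundspeed 243.7 kt
Leg 5: desired track 66.6°; wind correction +10.6° → command heading 77.2°, groundspeed 179.7 kt

Leg 1: heading=148.2°, groundspeed=163.7 kt
Leg 2: heading=26.4°, groundspeed=216.0 kt
Leg 3: heading=127.8°, groundspeed=160.7 kt
Leg 4: heading=291.1°, groundspeed=243.7 kt
Leg 5: heading=77.2°, groundspeed=179.7 kt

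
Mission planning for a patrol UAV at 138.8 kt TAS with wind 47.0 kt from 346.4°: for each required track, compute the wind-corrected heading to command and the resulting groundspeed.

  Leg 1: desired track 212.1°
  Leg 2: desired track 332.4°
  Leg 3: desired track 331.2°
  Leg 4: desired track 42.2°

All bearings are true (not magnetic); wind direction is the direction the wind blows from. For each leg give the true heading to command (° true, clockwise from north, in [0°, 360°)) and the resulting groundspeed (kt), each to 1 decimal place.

Leg 1: heading=226.1°, groundspeed=167.5 kt
Leg 2: heading=337.1°, groundspeed=92.7 kt
Leg 3: heading=336.3°, groundspeed=92.9 kt
Leg 4: heading=25.9°, groundspeed=106.8 kt

Leg 1: desired track 212.1°; wind correction +14.0° → command heading 226.1°, groundspeed 167.5 kt
Leg 2: desired track 332.4°; wind correction +4.7° → command heading 337.1°, groundspeed 92.7 kt
Leg 3: desired track 331.2°; wind correction +5.1° → command heading 336.3°, groundspeed 92.9 kt
Leg 4: desired track 42.2°; wind correction -16.3° → command heading 25.9°, groundspeed 106.8 kt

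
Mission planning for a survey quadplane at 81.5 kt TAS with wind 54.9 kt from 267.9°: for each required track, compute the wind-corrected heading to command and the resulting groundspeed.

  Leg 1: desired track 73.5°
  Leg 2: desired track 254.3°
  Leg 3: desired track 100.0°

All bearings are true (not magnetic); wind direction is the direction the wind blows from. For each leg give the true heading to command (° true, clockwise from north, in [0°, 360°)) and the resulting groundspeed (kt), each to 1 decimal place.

Leg 1: heading=63.9°, groundspeed=133.5 kt
Leg 2: heading=263.4°, groundspeed=27.1 kt
Leg 3: heading=108.1°, groundspeed=134.4 kt

Leg 1: desired track 73.5°; wind correction -9.6° → command heading 63.9°, groundspeed 133.5 kt
Leg 2: desired track 254.3°; wind correction +9.1° → command heading 263.4°, groundspeed 27.1 kt
Leg 3: desired track 100.0°; wind correction +8.1° → command heading 108.1°, groundspeed 134.4 kt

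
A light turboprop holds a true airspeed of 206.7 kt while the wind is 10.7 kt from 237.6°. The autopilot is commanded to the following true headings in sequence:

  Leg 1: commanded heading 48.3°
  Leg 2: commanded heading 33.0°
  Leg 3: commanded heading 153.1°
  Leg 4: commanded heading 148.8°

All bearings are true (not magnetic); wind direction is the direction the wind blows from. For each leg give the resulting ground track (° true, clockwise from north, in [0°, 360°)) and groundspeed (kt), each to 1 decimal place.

Leg 1: heading 48.3°; drift +0.5° → track 48.8°, groundspeed 217.3 kt
Leg 2: heading 33.0°; drift +1.2° → track 34.2°, groundspeed 216.5 kt
Leg 3: heading 153.1°; drift -3.0° → track 150.1°, groundspeed 206.0 kt
Leg 4: heading 148.8°; drift -3.0° → track 145.8°, groundspeed 206.8 kt

Leg 1: track=48.8°, groundspeed=217.3 kt
Leg 2: track=34.2°, groundspeed=216.5 kt
Leg 3: track=150.1°, groundspeed=206.0 kt
Leg 4: track=145.8°, groundspeed=206.8 kt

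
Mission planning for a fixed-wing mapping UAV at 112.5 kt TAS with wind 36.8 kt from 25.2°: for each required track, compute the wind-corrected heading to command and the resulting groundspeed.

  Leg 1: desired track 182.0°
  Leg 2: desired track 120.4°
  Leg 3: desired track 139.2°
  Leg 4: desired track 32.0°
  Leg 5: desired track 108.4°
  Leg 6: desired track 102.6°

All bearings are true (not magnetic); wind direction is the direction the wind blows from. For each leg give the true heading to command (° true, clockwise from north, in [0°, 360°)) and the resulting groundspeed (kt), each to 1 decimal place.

Leg 1: desired track 182.0°; wind correction -7.4° → command heading 174.6°, groundspeed 145.4 kt
Leg 2: desired track 120.4°; wind correction -19.0° → command heading 101.4°, groundspeed 109.7 kt
Leg 3: desired track 139.2°; wind correction -17.4° → command heading 121.8°, groundspeed 122.3 kt
Leg 4: desired track 32.0°; wind correction -2.2° → command heading 29.8°, groundspeed 75.9 kt
Leg 5: desired track 108.4°; wind correction -19.0° → command heading 89.4°, groundspeed 102.0 kt
Leg 6: desired track 102.6°; wind correction -18.6° → command heading 84.0°, groundspeed 98.6 kt

Leg 1: heading=174.6°, groundspeed=145.4 kt
Leg 2: heading=101.4°, groundspeed=109.7 kt
Leg 3: heading=121.8°, groundspeed=122.3 kt
Leg 4: heading=29.8°, groundspeed=75.9 kt
Leg 5: heading=89.4°, groundspeed=102.0 kt
Leg 6: heading=84.0°, groundspeed=98.6 kt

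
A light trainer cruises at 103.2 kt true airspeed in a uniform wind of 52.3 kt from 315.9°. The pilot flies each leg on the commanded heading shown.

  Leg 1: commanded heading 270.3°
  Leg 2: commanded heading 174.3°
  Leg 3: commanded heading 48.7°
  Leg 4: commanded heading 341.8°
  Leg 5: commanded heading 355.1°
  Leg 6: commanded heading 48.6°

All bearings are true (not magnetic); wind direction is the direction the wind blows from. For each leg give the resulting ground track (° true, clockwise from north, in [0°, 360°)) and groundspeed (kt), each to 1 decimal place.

Leg 1: track=241.0°, groundspeed=76.4 kt
Leg 2: track=161.6°, groundspeed=147.8 kt
Leg 3: track=75.0°, groundspeed=118.0 kt
Leg 4: track=3.9°, groundspeed=60.6 kt
Leg 5: track=22.9°, groundspeed=70.9 kt
Leg 6: track=74.9°, groundspeed=117.9 kt

Leg 1: heading 270.3°; drift -29.3° → track 241.0°, groundspeed 76.4 kt
Leg 2: heading 174.3°; drift -12.7° → track 161.6°, groundspeed 147.8 kt
Leg 3: heading 48.7°; drift +26.3° → track 75.0°, groundspeed 118.0 kt
Leg 4: heading 341.8°; drift +22.1° → track 3.9°, groundspeed 60.6 kt
Leg 5: heading 355.1°; drift +27.8° → track 22.9°, groundspeed 70.9 kt
Leg 6: heading 48.6°; drift +26.3° → track 74.9°, groundspeed 117.9 kt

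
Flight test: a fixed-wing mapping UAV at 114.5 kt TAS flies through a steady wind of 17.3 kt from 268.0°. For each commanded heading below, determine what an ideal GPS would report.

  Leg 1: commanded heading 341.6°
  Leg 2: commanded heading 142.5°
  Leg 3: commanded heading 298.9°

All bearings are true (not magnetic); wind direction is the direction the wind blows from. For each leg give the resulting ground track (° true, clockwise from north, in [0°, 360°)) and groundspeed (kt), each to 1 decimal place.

Leg 1: heading 341.6°; drift +8.6° → track 350.2°, groundspeed 110.9 kt
Leg 2: heading 142.5°; drift -6.5° → track 136.0°, groundspeed 125.3 kt
Leg 3: heading 298.9°; drift +5.1° → track 304.0°, groundspeed 100.1 kt

Leg 1: track=350.2°, groundspeed=110.9 kt
Leg 2: track=136.0°, groundspeed=125.3 kt
Leg 3: track=304.0°, groundspeed=100.1 kt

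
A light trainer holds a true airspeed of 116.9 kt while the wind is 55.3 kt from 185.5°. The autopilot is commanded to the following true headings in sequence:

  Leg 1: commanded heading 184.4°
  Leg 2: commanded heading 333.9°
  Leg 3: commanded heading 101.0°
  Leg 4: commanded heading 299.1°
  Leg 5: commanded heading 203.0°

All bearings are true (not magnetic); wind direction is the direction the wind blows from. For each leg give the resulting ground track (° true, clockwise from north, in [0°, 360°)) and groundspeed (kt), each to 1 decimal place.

Leg 1: track=183.4°, groundspeed=61.6 kt
Leg 2: track=343.9°, groundspeed=166.5 kt
Leg 3: track=74.7°, groundspeed=124.4 kt
Leg 4: track=319.1°, groundspeed=148.0 kt
Leg 5: track=217.5°, groundspeed=66.3 kt

Leg 1: heading 184.4°; drift -1.0° → track 183.4°, groundspeed 61.6 kt
Leg 2: heading 333.9°; drift +10.0° → track 343.9°, groundspeed 166.5 kt
Leg 3: heading 101.0°; drift -26.3° → track 74.7°, groundspeed 124.4 kt
Leg 4: heading 299.1°; drift +20.0° → track 319.1°, groundspeed 148.0 kt
Leg 5: heading 203.0°; drift +14.5° → track 217.5°, groundspeed 66.3 kt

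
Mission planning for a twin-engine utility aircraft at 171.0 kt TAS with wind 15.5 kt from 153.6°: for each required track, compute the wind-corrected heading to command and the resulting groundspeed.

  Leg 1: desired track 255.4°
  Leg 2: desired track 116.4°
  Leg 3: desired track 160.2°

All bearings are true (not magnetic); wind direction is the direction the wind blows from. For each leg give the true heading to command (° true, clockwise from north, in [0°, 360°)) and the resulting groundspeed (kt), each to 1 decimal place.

Leg 1: heading=250.3°, groundspeed=173.5 kt
Leg 2: heading=119.5°, groundspeed=158.4 kt
Leg 3: heading=159.6°, groundspeed=155.6 kt

Leg 1: desired track 255.4°; wind correction -5.1° → command heading 250.3°, groundspeed 173.5 kt
Leg 2: desired track 116.4°; wind correction +3.1° → command heading 119.5°, groundspeed 158.4 kt
Leg 3: desired track 160.2°; wind correction -0.6° → command heading 159.6°, groundspeed 155.6 kt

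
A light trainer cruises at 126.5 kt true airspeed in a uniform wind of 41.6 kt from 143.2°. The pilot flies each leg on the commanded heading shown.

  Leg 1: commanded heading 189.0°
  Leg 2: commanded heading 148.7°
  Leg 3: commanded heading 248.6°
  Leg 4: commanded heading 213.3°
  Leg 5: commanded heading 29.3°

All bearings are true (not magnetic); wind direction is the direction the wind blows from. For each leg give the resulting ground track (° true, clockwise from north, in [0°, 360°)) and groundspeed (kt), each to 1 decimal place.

Leg 1: track=206.0°, groundspeed=102.0 kt
Leg 2: track=151.4°, groundspeed=85.2 kt
Leg 3: track=264.9°, groundspeed=143.3 kt
Leg 4: track=232.5°, groundspeed=119.0 kt
Leg 5: track=14.4°, groundspeed=148.3 kt

Leg 1: heading 189.0°; drift +17.0° → track 206.0°, groundspeed 102.0 kt
Leg 2: heading 148.7°; drift +2.7° → track 151.4°, groundspeed 85.2 kt
Leg 3: heading 248.6°; drift +16.3° → track 264.9°, groundspeed 143.3 kt
Leg 4: heading 213.3°; drift +19.2° → track 232.5°, groundspeed 119.0 kt
Leg 5: heading 29.3°; drift -14.9° → track 14.4°, groundspeed 148.3 kt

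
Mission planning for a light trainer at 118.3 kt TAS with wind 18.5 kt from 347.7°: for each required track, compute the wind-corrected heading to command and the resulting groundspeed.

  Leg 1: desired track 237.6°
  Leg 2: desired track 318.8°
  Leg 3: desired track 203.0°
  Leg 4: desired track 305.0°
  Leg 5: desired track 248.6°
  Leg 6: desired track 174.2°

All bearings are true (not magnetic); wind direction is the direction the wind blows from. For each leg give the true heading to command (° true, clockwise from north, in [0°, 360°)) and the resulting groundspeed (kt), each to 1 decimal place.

Leg 1: heading=246.0°, groundspeed=123.4 kt
Leg 2: heading=323.1°, groundspeed=101.8 kt
Leg 3: heading=208.2°, groundspeed=132.9 kt
Leg 4: heading=311.1°, groundspeed=104.0 kt
Leg 5: heading=257.5°, groundspeed=119.8 kt
Leg 6: heading=175.2°, groundspeed=136.7 kt

Leg 1: desired track 237.6°; wind correction +8.4° → command heading 246.0°, groundspeed 123.4 kt
Leg 2: desired track 318.8°; wind correction +4.3° → command heading 323.1°, groundspeed 101.8 kt
Leg 3: desired track 203.0°; wind correction +5.2° → command heading 208.2°, groundspeed 132.9 kt
Leg 4: desired track 305.0°; wind correction +6.1° → command heading 311.1°, groundspeed 104.0 kt
Leg 5: desired track 248.6°; wind correction +8.9° → command heading 257.5°, groundspeed 119.8 kt
Leg 6: desired track 174.2°; wind correction +1.0° → command heading 175.2°, groundspeed 136.7 kt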